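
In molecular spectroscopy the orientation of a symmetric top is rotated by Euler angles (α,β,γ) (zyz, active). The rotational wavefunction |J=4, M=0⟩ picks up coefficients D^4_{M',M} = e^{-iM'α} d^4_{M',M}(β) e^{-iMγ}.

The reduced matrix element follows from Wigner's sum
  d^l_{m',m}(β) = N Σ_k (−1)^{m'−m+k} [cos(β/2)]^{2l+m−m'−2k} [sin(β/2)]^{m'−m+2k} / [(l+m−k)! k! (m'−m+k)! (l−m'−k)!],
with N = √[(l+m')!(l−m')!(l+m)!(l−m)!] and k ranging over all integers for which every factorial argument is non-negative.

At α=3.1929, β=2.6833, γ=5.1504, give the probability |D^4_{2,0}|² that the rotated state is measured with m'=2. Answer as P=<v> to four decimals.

Split into d^4_{2,0}(β=2.6833) × two z-phases.
c=cos(2.6833/2)=0.227146, s=sin(2.6833/2)=0.973861; N=√[720·2·24·24]=910.735966
k: max(0,(0)−(2))=0 … min(4+(0),4−(2))=2
  k=0: (−1)^2·910.7360/(96)·0.2271^6·0.9739^2 = +0.001236
  k=1: (−1)^3·910.7360/(36)·0.2271^4·0.9739^4 = -0.060576
  k=2: (−1)^4·910.7360/(96)·0.2271^2·0.9739^6 = +0.417555
d^4_{2,0}(2.6833) = +0.001236 -0.060576 +0.417555 = +0.358215
|D^4_{2,0}|² = |d^4_{2,0}(β)|² = (+0.358215)² = 0.128318 (the z-rotation phases have unit modulus)

P=0.1283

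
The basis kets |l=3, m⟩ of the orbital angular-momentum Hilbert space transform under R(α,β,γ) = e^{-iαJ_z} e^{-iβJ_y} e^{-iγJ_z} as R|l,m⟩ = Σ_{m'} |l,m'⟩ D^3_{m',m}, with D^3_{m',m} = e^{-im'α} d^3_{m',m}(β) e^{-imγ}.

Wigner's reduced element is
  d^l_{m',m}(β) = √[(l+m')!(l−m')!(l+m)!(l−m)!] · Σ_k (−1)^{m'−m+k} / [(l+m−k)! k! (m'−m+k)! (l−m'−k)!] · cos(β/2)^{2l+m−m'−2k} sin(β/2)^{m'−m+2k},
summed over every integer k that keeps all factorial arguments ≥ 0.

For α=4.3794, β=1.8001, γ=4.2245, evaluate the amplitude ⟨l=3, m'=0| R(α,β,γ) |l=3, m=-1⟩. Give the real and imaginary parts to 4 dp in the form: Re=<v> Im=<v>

Re=-0.1466 Im=-0.2763

First d^3_{0,-1}(β=1.8001), then the phase factors e^{-i(0)α} and e^{-i(-1)γ}:
Half-angle: c=0.621571, s=0.783358. N=√(6·6·2·24)=41.569219
k: max(0,(-1)−(0))=0 … min(3+(-1),3−(0))=2
  k=0: (−1)^1·41.5692/(12)·0.6216^5·0.7834^1 = -0.251770
  k=1: (−1)^2·41.5692/(4)·0.6216^3·0.7834^3 = +1.199678
  k=2: (−1)^3·41.5692/(12)·0.6216^1·0.7834^5 = -0.635159
d^3_{0,-1}(1.8001) = -0.251770 +1.199678 -0.635159 = +0.312748
Phases: e^{-i·(0)·4.3794}=+1.000000+0.000000i, e^{-i·(-1)·4.2245}=-0.468762-0.883324i ⇒ D=-0.146605-0.276258i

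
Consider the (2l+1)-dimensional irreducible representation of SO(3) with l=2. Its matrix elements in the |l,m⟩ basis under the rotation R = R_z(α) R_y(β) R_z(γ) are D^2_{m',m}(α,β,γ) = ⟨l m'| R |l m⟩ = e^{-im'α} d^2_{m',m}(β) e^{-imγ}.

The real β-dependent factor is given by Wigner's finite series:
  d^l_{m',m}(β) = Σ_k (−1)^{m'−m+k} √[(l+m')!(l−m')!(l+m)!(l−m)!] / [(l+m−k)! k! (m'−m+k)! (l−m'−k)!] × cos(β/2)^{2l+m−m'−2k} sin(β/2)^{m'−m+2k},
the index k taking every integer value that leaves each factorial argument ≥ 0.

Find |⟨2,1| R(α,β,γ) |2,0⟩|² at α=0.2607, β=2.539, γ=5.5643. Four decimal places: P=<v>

D^2_{1,0}(0.2607,2.539,5.5643) = e^{-i·1·0.2607}·d^2_{1,0}(2.539)·e^{-i·0·5.5643}. Compute d first:
Half-angle: c=0.296758, s=0.954953. N=√(6·1·2·2)=4.898979
k∈{0,1} keeps every argument non-negative
  k=0: (−1)^1·4.8990/(2)·0.2968^3·0.9550^1 = -0.061132
  k=1: (−1)^2·4.8990/(2)·0.2968^1·0.9550^3 = +0.633030
d^2_{1,0}(2.539) = -0.061132 +0.633030 = +0.571898
|D^2_{1,0}|² = |d^2_{1,0}(β)|² = (+0.571898)² = 0.327067 (the z-rotation phases have unit modulus)

P=0.3271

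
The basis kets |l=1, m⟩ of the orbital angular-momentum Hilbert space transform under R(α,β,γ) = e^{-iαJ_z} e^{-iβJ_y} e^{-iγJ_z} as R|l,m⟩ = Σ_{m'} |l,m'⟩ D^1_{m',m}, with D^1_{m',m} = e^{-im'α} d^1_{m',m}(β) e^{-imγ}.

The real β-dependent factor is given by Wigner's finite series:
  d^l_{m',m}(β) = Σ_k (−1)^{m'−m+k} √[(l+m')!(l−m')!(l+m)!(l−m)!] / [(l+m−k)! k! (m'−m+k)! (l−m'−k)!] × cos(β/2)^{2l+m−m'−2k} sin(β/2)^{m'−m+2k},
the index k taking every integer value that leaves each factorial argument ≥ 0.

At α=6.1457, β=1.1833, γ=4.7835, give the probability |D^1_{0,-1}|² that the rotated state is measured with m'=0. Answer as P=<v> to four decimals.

P=0.4286

First d^1_{0,-1}(β=1.1833), then the phase factors e^{-i(0)α} and e^{-i(-1)γ}:
c=cos(1.1833/2)=0.830022, s=sin(1.1833/2)=0.557731; N=√[1·1·1·2]=1.414214
k: max(0,(-1)−(0))=0 … min(1+(-1),1−(0))=0
  k=0: (−1)^1·1.4142/(1)·0.8300^1·0.5577^1 = -0.654680
d^1_{0,-1}(1.1833) = -0.654680
|D^1_{0,-1}|² = |d^1_{0,-1}(β)|² = (-0.654680)² = 0.428607 (the z-rotation phases have unit modulus)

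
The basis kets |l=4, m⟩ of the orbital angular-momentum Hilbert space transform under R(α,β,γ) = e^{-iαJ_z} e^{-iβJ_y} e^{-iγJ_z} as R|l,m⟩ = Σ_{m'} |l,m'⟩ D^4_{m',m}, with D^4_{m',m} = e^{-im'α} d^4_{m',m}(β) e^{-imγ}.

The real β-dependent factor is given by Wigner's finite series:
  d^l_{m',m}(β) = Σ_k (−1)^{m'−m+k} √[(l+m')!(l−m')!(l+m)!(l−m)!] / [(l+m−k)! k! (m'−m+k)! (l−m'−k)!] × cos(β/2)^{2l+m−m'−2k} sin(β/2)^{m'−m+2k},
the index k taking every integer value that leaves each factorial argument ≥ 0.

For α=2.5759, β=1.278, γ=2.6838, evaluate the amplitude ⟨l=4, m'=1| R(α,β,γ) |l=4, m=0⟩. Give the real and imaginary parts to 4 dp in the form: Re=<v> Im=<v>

Re=-0.3152 Im=-0.2001

Split into d^4_{1,0}(β=1.278) × two z-phases.
Half-angle: c=0.802693, s=0.596393. N=√(120·6·24·24)=643.987578
k∈{0,1,2,3} keeps every argument non-negative
  k=0: (−1)^1·643.9876/(144)·0.8027^7·0.5964^1 = -0.572654
  k=1: (−1)^2·643.9876/(24)·0.8027^5·0.5964^3 = +1.896750
  k=2: (−1)^3·643.9876/(24)·0.8027^3·0.5964^5 = -1.047073
  k=3: (−1)^4·643.9876/(144)·0.8027^1·0.5964^7 = +0.096337
d^4_{1,0}(1.278) = -0.572654 +1.896750 -1.047073 +0.096337 = +0.373360
D = (-0.844218-0.536001i)·(+0.373360)·(+1.000000+0.000000i) = -0.315197-0.200121i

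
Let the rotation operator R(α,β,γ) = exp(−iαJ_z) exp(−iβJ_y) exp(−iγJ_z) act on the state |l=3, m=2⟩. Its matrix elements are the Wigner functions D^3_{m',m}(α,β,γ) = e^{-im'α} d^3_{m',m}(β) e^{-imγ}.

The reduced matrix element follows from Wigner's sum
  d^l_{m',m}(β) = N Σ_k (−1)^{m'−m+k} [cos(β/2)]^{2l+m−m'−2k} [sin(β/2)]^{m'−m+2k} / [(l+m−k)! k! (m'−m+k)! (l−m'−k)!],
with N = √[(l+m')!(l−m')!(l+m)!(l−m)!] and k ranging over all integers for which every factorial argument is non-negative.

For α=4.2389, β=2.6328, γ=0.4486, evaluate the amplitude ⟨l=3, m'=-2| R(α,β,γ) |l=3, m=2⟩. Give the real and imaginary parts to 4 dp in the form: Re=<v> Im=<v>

Re=-0.1469 Im=-0.5238

First d^3_{-2,2}(β=2.6328), then the phase factors e^{-i(-2)α} and e^{-i(2)γ}:
c=cos(2.6328/2)=0.251661, s=sin(2.6328/2)=0.967815; N=√[1·120·120·1]=120.000000
Admissible k: 4..5 (factorial args all ≥0)
  k=4: (−1)^0·120.0000/(24)·0.2517^2·0.9678^4 = +0.277826
  k=5: (−1)^1·120.0000/(120)·0.2517^0·0.9678^6 = -0.821779
d^3_{-2,2}(2.6328) = +0.277826 -0.821779 = -0.543953
Attach z-rotation phases: D = e^{-i(-2)(4.2389)}·(-0.543953)·e^{-i(2)(0.4486)} = -0.146861-0.523753i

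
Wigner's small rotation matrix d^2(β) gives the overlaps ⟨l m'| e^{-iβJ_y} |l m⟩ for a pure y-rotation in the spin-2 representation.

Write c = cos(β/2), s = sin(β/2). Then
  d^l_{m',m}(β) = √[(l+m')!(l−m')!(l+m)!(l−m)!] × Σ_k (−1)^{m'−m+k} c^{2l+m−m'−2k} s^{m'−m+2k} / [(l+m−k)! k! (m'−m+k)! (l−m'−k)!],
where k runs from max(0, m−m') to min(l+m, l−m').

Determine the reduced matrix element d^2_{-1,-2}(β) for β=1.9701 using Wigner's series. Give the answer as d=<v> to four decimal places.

d^2_{-1,-2}(β=1.9701) via Wigner's sum:
Half-angle: c=0.552821, s=0.833300. N=√(1·6·1·24)=12.000000
k: max(0,(-2)−(-1))=0 … min(2+(-2),2−(-1))=0
  k=0: (−1)^1·12.0000/(6)·0.5528^3·0.8333^1 = -0.281570
d^2_{-1,-2}(1.9701) = -0.281570

d=-0.2816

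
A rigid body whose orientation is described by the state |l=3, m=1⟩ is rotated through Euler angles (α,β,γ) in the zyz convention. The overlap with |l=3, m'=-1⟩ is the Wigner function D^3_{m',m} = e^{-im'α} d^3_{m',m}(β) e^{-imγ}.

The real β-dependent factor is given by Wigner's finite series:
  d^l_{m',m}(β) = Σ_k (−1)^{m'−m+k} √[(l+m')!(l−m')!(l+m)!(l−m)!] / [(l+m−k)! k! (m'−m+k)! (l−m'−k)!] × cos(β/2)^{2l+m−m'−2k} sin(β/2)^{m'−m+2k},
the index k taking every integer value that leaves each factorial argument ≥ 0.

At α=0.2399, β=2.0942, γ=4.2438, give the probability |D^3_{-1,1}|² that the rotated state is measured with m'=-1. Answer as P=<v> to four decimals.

P=0.1781

D^3_{-1,1}(0.2399,2.0942,4.2438) = e^{-i·-1·0.2399}·d^3_{-1,1}(2.0942)·e^{-i·1·4.2438}. Compute d first:
With c≡cos(β/2)=0.500084 and s≡sin(β/2)=0.865977, N=[2·24·24·2]^{1/2}=48.000000
k∈{2,3,4} keeps every argument non-negative
  k=2: (−1)^0·48.0000/(8)·0.5001^4·0.8660^2 = +0.281408
  k=3: (−1)^1·48.0000/(6)·0.5001^2·0.8660^4 = -1.125127
  k=4: (−1)^2·48.0000/(48)·0.5001^0·0.8660^6 = +0.421732
d^3_{-1,1}(2.0942) = +0.281408 -1.125127 +0.421732 = -0.421986
|D^3_{-1,1}|² = |d^3_{-1,1}(β)|² = (-0.421986)² = 0.178072 (the z-rotation phases have unit modulus)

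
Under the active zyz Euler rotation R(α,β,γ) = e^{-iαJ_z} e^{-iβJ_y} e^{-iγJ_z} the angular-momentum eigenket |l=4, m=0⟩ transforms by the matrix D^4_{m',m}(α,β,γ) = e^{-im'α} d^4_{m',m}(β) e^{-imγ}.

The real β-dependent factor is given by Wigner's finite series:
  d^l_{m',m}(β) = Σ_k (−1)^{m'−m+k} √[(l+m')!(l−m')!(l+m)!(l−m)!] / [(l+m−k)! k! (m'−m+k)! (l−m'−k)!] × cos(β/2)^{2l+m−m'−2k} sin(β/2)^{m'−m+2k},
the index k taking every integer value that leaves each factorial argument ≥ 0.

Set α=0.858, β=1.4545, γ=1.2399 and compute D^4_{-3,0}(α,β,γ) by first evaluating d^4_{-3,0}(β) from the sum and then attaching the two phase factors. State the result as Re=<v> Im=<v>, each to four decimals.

Re=-0.1418 Im=0.0904

D^4_{-3,0}(0.858,1.4545,1.2399) = e^{-i·-3·0.858}·d^4_{-3,0}(1.4545)·e^{-i·0·1.2399}. Compute d first:
Half-angle: c=0.747005, s=0.664818. N=√(1·5040·24·24)=1703.830978
k∈{3,4} keeps every argument non-negative
  k=3: (−1)^0·1703.8310/(144)·0.7470^5·0.6648^3 = +0.808707
  k=4: (−1)^1·1703.8310/(144)·0.7470^3·0.6648^5 = -0.640544
d^4_{-3,0}(1.4545) = +0.808707 -0.640544 = +0.168163
Phases: e^{-i·(-3)·0.858}=-0.843198+0.537604i, e^{-i·(0)·1.2399}=+1.000000+0.000000i ⇒ D=-0.141795+0.090405i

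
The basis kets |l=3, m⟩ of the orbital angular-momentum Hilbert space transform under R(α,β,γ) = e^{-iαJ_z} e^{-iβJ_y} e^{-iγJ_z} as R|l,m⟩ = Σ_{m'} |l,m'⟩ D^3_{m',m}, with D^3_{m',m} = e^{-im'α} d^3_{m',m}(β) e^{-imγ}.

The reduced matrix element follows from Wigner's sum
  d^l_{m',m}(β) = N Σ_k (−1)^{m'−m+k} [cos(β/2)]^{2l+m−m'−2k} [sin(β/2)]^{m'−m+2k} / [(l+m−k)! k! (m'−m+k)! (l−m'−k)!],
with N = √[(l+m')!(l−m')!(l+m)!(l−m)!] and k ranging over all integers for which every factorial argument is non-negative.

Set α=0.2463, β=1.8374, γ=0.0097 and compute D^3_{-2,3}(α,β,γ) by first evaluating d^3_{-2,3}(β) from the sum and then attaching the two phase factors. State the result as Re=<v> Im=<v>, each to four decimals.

D^3_{-2,3}(0.2463,1.8374,0.0097) = e^{-i·-2·0.2463}·d^3_{-2,3}(1.8374)·e^{-i·3·0.0097}. Compute d first:
c=cos(1.8374/2)=0.606854, s=sin(1.8374/2)=0.794813; N=√[1·120·720·1]=293.938769
k: max(0,(3)−(-2))=5 … min(3+(3),3−(-2))=5
  k=5: (−1)^0·293.9388/(120)·0.6069^1·0.7948^5 = +0.471504
d^3_{-2,3}(1.8374) = +0.471504
D = (+0.881106+0.472918i)·(+0.471504)·(+0.999577-0.029096i) = +0.421757+0.210801i

Re=0.4218 Im=0.2108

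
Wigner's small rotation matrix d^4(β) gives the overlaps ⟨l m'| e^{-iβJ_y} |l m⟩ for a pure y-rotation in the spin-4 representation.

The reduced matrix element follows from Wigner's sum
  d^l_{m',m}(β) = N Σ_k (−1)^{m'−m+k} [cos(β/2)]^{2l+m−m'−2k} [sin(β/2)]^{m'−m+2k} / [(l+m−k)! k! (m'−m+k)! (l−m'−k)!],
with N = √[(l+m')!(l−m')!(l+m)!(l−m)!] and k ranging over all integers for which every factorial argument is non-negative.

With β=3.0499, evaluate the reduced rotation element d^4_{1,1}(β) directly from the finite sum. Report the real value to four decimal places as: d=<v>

d^4_{1,1}(β=3.0499) via Wigner's sum:
With c≡cos(β/2)=0.045830 and s≡sin(β/2)=0.998949, N=[120·6·120·6]^{1/2}=720.000000
Admissible k: 0..3 (factorial args all ≥0)
  k=0: (−1)^0·720.0000/(720)·0.0458^8·0.9989^0 = +0.000000
  k=1: (−1)^1·720.0000/(48)·0.0458^6·0.9989^2 = -0.000000
  k=2: (−1)^2·720.0000/(24)·0.0458^4·0.9989^4 = +0.000132
  k=3: (−1)^3·720.0000/(72)·0.0458^2·0.9989^6 = -0.020872
d^4_{1,1}(3.0499) = +0.000000 -0.000000 +0.000132 -0.020872 = -0.020740

d=-0.0207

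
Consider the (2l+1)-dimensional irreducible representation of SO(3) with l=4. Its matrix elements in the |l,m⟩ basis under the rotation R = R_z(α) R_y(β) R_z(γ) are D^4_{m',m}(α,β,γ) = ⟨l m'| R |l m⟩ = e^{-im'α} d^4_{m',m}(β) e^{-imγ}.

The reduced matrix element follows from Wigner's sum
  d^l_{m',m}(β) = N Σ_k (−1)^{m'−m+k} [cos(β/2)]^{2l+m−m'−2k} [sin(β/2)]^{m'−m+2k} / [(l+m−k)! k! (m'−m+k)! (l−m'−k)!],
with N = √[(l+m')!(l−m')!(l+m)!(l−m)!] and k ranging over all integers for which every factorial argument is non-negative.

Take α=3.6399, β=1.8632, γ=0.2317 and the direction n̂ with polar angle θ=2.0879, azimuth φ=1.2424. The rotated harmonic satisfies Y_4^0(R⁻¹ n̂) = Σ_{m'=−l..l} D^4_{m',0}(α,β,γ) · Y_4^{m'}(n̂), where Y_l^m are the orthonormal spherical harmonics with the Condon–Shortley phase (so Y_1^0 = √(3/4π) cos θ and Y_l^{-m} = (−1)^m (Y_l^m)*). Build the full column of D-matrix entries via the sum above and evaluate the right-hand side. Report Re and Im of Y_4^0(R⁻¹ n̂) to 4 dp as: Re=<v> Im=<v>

Need the full column D^4_{m',0} for m'=−4..4 at α=3.6399, β=1.8632, γ=0.2317.
cos(β/2)=0.596551, sin(β/2)=0.802575
d^4_{-4,0}: single k=4 term ⇒ +0.439624;  D = -0.180238+0.400979i
d^4_{-3,0}: k∈[3..4] ⇒ +0.462124 -0.836441 = -0.374317;  D = +0.028374+0.373240i
d^4_{-2,0}: k∈[2..4] ⇒ +0.275408 -1.329299 +0.902259 = -0.151632;  D = -0.082359-0.127316i
d^4_{-1,0}: k∈[1..4] ⇒ +0.096501 -1.047998 +1.896870 -0.572220 = +0.373153;  D = -0.327774-0.178344i
d^4_{0,0}: k∈[0..4] ⇒ +0.016039 -0.464489 +1.891626 -1.521703 +0.172142 = +0.093615;  D = +0.093615+0.000000i
d^4_{1,0}: k∈[0..3] ⇒ -0.096501 +1.047998 -1.896870 +0.572220 = -0.373153;  D = +0.327774-0.178344i
d^4_{2,0}: k∈[0..2] ⇒ +0.275408 -1.329299 +0.902259 = -0.151632;  D = -0.082359+0.127316i
d^4_{3,0}: k∈[0..1] ⇒ -0.462124 +0.836441 = +0.374317;  D = -0.028374+0.373240i
d^4_{4,0}: single k=0 term ⇒ +0.439624;  D = -0.180238-0.400979i
Y_4^{m'}(θ=2.0879,φ=1.2424) and Σ D·Y over m':
  (-0.1802+0.4010i)·(+0.0643+0.2443i)  (+0.0284+0.3732i)·(+0.3387-0.2246i)  (-0.0824-0.1273i)·(-0.1423-0.1097i)  (-0.3278-0.1783i)·(+0.0845-0.2481i)  (+0.0936+0.0000i)·(-0.2371+0.0000i)  (+0.3278-0.1783i)·(-0.0845-0.2481i)  (-0.0824+0.1273i)·(-0.1423+0.1097i)  (-0.0284+0.3732i)·(-0.3387-0.2246i)  (-0.1802-0.4010i)·(+0.0643-0.2443i)
Y_4^0(R⁻¹ n̂) = -0.202819+0.000000i

Re=-0.2028 Im=0.0000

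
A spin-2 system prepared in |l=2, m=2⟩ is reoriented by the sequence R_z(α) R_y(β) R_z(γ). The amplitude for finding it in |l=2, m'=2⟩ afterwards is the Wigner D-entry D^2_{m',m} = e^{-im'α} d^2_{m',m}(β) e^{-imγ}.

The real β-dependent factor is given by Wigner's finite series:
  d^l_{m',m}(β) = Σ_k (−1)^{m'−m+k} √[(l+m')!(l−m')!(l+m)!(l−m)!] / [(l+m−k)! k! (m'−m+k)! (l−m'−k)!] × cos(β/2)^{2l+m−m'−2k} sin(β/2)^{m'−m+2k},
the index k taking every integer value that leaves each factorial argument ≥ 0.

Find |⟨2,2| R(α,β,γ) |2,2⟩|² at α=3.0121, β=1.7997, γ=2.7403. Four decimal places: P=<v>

Split into d^2_{2,2}(β=1.7997) × two z-phases.
Half-angle: c=0.621727, s=0.783234. N=√(24·1·24·1)=24.000000
Admissible k: 0..0 (factorial args all ≥0)
  k=0: (−1)^0·24.0000/(24)·0.6217^4·0.7832^0 = +0.149417
d^2_{2,2}(1.7997) = +0.149417
|D^2_{2,2}|² = |d^2_{2,2}(β)|² = (+0.149417)² = 0.022325 (the z-rotation phases have unit modulus)

P=0.0223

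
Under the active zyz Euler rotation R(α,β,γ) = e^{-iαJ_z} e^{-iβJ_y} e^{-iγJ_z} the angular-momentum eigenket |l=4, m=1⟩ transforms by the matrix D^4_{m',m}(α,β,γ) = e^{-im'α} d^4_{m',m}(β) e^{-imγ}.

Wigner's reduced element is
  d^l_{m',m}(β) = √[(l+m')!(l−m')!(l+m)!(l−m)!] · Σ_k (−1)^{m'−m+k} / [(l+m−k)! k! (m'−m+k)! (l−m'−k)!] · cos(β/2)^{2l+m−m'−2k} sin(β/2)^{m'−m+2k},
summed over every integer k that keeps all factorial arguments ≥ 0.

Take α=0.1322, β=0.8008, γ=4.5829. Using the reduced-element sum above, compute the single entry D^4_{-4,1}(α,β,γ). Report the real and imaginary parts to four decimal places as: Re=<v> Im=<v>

Re=-0.0322 Im=0.0416

D^4_{-4,1}(0.1322,0.8008,4.5829) = e^{-i·-4·0.1322}·d^4_{-4,1}(0.8008)·e^{-i·1·4.5829}. Compute d first:
Half-angle: c=0.920905, s=0.389787. N=√(1·40320·120·6)=5387.986637
k: max(0,(1)−(-4))=5 … min(4+(1),4−(-4))=5
  k=5: (−1)^0·5387.9866/(720)·0.9209^3·0.3898^5 = +0.052586
d^4_{-4,1}(0.8008) = +0.052586
Attach z-rotation phases: D = e^{-i(-4)(0.1322)}·(+0.052586)·e^{-i(1)(4.5829)} = -0.032171+0.041598i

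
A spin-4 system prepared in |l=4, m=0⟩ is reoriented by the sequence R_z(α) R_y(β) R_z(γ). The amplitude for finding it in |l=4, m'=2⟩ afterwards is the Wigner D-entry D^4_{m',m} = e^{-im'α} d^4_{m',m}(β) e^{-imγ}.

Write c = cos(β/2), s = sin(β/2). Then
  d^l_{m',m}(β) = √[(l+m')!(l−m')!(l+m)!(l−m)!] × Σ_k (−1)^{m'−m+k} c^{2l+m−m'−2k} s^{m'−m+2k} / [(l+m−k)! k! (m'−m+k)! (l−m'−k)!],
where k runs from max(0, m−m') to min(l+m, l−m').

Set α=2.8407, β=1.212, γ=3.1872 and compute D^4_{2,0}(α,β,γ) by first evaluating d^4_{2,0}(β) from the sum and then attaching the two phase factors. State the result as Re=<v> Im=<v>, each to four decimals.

Re=-0.0391 Im=-0.0269

D^4_{2,0}(2.8407,1.212,3.1872) = e^{-i·2·2.8407}·d^4_{2,0}(1.212)·e^{-i·0·3.1872}. Compute d first:
With c≡cos(β/2)=0.821933 and s≡sin(β/2)=0.569584, N=[720·2·24·24]^{1/2}=910.735966
The bounds max(0,m−m')=0 and min(l+m,l−m')=2 give 3 terms
  k=0: (−1)^2·910.7360/(96)·0.8219^6·0.5696^2 = +0.948977
  k=1: (−1)^3·910.7360/(36)·0.8219^4·0.5696^4 = -1.215255
  k=2: (−1)^4·910.7360/(96)·0.8219^2·0.5696^6 = +0.218848
d^4_{2,0}(1.212) = +0.948977 -1.215255 +0.218848 = -0.047431
Attach z-rotation phases: D = e^{-i(2)(2.8407)}·(-0.047431)·e^{-i(0)(3.1872)} = -0.039099-0.026851i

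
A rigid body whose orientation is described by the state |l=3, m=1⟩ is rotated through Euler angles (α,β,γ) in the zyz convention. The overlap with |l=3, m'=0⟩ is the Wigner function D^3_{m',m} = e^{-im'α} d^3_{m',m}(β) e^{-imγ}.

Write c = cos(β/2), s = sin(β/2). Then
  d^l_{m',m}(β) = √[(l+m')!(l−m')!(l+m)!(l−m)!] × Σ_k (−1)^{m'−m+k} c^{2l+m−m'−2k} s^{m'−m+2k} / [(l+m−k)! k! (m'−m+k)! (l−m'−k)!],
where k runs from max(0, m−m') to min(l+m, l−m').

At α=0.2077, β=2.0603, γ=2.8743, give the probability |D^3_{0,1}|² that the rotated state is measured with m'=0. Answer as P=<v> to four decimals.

First d^3_{0,1}(β=2.0603), then the phase factors e^{-i(0)α} and e^{-i(1)γ}:
Half-angle: c=0.514690, s=0.857376. N=√(6·6·24·2)=41.569219
k∈{1,2,3} keeps every argument non-negative
  k=1: (−1)^0·41.5692/(12)·0.5147^5·0.8574^1 = +0.107273
  k=2: (−1)^1·41.5692/(4)·0.5147^3·0.8574^3 = -0.893026
  k=3: (−1)^2·41.5692/(12)·0.5147^1·0.8574^5 = +0.826026
d^3_{0,1}(2.0603) = +0.107273 -0.893026 +0.826026 = +0.040274
|D^3_{0,1}|² = |d^3_{0,1}(β)|² = (+0.040274)² = 0.001622 (the z-rotation phases have unit modulus)

P=0.0016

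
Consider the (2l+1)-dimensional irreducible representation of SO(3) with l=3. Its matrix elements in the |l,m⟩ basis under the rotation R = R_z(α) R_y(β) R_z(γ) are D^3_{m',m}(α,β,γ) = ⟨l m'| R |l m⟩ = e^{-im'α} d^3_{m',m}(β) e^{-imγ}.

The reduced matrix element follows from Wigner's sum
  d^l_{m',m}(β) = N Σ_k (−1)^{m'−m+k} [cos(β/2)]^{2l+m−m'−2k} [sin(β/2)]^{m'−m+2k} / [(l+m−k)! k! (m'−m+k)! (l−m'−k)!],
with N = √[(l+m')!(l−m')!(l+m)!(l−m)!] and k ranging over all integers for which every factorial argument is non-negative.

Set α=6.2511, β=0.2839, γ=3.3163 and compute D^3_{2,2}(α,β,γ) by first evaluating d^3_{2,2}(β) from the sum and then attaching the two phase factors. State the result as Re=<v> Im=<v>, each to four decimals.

First d^3_{2,2}(β=0.2839), then the phase factors e^{-i(2)α} and e^{-i(2)γ}:
With c≡cos(β/2)=0.989942 and s≡sin(β/2)=0.141474, N=[120·1·120·1]^{1/2}=120.000000
k: max(0,(2)−(2))=0 … min(3+(2),3−(2))=1
  k=0: (−1)^0·120.0000/(120)·0.9899^6·0.1415^0 = +0.941149
  k=1: (−1)^1·120.0000/(24)·0.9899^4·0.1415^2 = -0.096108
d^3_{2,2}(0.2839) = +0.941149 -0.096108 = +0.845041
Attach z-rotation phases: D = e^{-i(2)(6.2511)}·(+0.845041)·e^{-i(2)(3.3163)} = +0.810895-0.237787i

Re=0.8109 Im=-0.2378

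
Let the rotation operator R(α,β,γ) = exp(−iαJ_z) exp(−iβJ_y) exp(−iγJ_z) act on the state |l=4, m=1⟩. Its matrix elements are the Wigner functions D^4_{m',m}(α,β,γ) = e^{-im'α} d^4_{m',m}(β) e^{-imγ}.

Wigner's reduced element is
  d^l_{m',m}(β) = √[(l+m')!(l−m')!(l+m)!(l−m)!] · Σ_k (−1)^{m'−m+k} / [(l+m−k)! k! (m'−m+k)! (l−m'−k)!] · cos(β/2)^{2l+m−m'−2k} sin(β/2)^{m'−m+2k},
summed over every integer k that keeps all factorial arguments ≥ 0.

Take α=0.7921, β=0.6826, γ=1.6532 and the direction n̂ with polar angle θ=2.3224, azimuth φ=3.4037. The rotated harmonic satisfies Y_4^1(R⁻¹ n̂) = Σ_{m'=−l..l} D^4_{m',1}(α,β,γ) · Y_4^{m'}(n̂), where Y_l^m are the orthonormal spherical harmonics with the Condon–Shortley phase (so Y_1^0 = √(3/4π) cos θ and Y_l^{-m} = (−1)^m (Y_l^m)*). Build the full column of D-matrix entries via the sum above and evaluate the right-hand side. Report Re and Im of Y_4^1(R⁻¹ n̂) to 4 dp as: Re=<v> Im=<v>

Need the full column D^4_{m',1} for m'=−4..4 at α=0.7921, β=0.6826, γ=1.6532.
cos(β/2)=0.942320, sin(β/2)=0.334712
d^4_{-4,1}: single k=5 term ⇒ +0.026306;  D = +0.001462+0.026265i
d^4_{-3,1}: k∈[4..5] ⇒ +0.130918 -0.009911 = +0.121008;  D = +0.090727+0.080072i
d^4_{-2,1}: k∈[3..5] ⇒ +0.394024 -0.074569 +0.001882 = +0.321337;  D = +0.320572-0.022155i
d^4_{-1,1}: k∈[2..5] ⇒ +0.784395 -0.296895 +0.018729 -0.000158 = +0.506072;  D = +0.329758-0.383886i
d^4_{0,1}: k∈[1..4] ⇒ +0.987590 -0.747609 +0.094324 -0.001983 = +0.332322;  D = -0.027354-0.331194i
d^4_{1,1}: k∈[0..3] ⇒ +0.621711 -1.176593 +0.296895 -0.012486 = -0.270473;  D = +0.207514+0.173476i
d^4_{2,1}: k∈[0..2] ⇒ -0.936910 +0.591037 -0.049713 = -0.395587;  D = +0.393772-0.037842i
d^4_{3,1}: k∈[0..1] ⇒ +0.622594 -0.130918 = +0.491676;  D = -0.310266+0.381419i
d^4_{4,1}: single k=0 term ⇒ -0.208498;  D = -0.022725-0.207256i
Y_4^{m'}(θ=2.3224,φ=3.4037) and Σ D·Y over m':
  (+0.0015+0.0263i)·(+0.0629-0.1093i)  (+0.0907+0.0801i)·(+0.2355-0.2359i)  (+0.3206-0.0222i)·(+0.3499-0.2023i)  (+0.3298-0.3839i)·(+0.0601-0.0161i)  (-0.0274-0.3312i)·(-0.3574+0.0000i)  (+0.2075+0.1735i)·(-0.0601-0.0161i)  (+0.3938-0.0378i)·(+0.3499+0.2023i)  (-0.3103+0.3814i)·(-0.2355-0.2359i)  (-0.0227-0.2073i)·(+0.0629+0.1093i)
Y_4^1(R⁻¹ n̂) = +0.494316+0.036850i

Re=0.4943 Im=0.0369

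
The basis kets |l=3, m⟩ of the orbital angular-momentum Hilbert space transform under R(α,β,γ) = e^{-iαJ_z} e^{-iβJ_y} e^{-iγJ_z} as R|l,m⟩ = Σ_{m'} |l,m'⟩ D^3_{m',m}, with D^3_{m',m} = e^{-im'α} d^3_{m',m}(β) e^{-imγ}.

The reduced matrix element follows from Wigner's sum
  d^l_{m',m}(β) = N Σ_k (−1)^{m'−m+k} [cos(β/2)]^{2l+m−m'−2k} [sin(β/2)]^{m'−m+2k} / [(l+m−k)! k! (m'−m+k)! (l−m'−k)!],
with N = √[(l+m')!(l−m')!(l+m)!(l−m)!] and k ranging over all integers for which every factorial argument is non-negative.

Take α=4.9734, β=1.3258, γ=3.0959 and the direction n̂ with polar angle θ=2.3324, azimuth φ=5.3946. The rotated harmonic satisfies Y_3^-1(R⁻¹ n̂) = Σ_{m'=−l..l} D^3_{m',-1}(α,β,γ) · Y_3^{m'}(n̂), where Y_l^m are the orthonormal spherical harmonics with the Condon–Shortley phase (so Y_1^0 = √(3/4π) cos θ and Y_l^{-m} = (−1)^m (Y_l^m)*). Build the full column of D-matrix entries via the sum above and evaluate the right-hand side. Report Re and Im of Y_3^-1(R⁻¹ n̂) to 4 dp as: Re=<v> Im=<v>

Re=-0.0317 Im=0.0130

Need the full column D^3_{m',-1} for m'=−3..3 at α=4.9734, β=1.3258, γ=3.0959.
cos(β/2)=0.788211, sin(β/2)=0.615405
d^3_{-3,-1}: single k=2 term ⇒ +0.566158;  D = +0.380640-0.419104i
d^3_{-2,-1}: k∈[1..2] ⇒ +0.592070 -0.721840 = -0.129770;  D = -0.115324-0.059502i
d^3_{-1,-1}: k∈[0..2] ⇒ +0.239803 -1.169451 +0.534664 = -0.394984;  D = +0.084392-0.385863i
d^3_{0,-1}: k∈[0..2] ⇒ -0.648581 +1.186104 -0.241012 = +0.296511;  D = -0.296202+0.013544i
d^3_{1,-1}: k∈[0..2] ⇒ +0.877088 -0.712885 +0.054321 = +0.218524;  D = -0.065976-0.208326i
d^3_{2,-1}: k∈[0..1] ⇒ -0.721840 +0.220013 = -0.501827;  D = -0.423106+0.269836i
d^3_{3,-1}: single k=0 term ⇒ +0.345124;  D = +0.254381+0.233240i
Y_3^{m'}(θ=2.3324,φ=5.3946) and Σ D·Y over m':
  (+0.3806-0.4191i)·(-0.1406+0.0725i)  (-0.1153-0.0595i)·(+0.0757-0.3616i)  (+0.0844-0.3859i)·(+0.2037+0.2507i)  (-0.2962+0.0135i)·(+0.1594+0.0000i)  (-0.0660-0.2083i)·(-0.2037+0.2507i)  (-0.4231+0.2698i)·(+0.0757+0.3616i)  (+0.2544+0.2332i)·(+0.1406+0.0725i)
Y_3^-1(R⁻¹ n̂) = -0.031724+0.012976i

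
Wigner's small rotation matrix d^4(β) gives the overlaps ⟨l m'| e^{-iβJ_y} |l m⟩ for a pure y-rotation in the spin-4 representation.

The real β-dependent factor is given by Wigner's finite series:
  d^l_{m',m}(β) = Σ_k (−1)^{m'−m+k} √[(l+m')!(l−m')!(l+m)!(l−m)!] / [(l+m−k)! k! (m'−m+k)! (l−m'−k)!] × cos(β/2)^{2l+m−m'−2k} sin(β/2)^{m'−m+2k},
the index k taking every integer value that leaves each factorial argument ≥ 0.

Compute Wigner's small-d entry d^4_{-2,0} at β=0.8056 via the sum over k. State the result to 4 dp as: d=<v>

d=0.4850

d^4_{-2,0}(β=0.8056) via Wigner's sum:
Half-angle: c=0.919967, s=0.391996. N=√(2·720·24·24)=910.735966
The bounds max(0,m−m')=2 and min(l+m,l−m')=4 give 3 terms
  k=2: (−1)^0·910.7360/(96)·0.9200^6·0.3920^2 = +0.883726
  k=3: (−1)^1·910.7360/(36)·0.9200^4·0.3920^4 = -0.427863
  k=4: (−1)^2·910.7360/(96)·0.9200^2·0.3920^6 = +0.029131
d^4_{-2,0}(0.8056) = +0.883726 -0.427863 +0.029131 = +0.484994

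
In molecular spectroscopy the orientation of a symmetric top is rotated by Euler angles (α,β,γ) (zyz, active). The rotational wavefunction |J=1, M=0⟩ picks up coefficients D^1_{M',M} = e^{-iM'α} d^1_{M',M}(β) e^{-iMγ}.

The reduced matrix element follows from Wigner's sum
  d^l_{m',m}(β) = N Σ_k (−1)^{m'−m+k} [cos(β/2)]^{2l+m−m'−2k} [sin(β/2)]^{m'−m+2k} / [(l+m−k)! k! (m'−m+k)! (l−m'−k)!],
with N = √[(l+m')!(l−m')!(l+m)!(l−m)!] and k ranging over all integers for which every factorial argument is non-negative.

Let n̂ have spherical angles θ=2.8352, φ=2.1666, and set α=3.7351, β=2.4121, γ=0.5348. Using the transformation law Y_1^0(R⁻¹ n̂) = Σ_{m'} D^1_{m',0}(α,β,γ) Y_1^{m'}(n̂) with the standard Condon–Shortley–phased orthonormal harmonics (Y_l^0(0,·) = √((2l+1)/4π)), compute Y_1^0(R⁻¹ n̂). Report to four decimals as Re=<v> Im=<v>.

Need the full column D^1_{m',0} for m'=−1..1 at α=3.7351, β=2.4121, γ=0.5348.
cos(β/2)=0.356712, sin(β/2)=0.934214
d^1_{-1,0}: single k=1 term ⇒ +0.471281;  D = -0.390684-0.263574i
d^1_{0,0}: k∈[0..1] ⇒ +0.127244 -0.872756 = -0.745513;  D = -0.745513+0.000000i
d^1_{1,0}: single k=0 term ⇒ -0.471281;  D = +0.390684-0.263574i
Y_1^{m'}(θ=2.8352,φ=2.1666) and Σ D·Y over m':
  (-0.3907-0.2636i)·(-0.0585-0.0863i)  (-0.7455+0.0000i)·(-0.4658+0.0000i)  (+0.3907-0.2636i)·(+0.0585-0.0863i)
Y_1^0(R⁻¹ n̂) = +0.347521+0.000000i

Re=0.3475 Im=0.0000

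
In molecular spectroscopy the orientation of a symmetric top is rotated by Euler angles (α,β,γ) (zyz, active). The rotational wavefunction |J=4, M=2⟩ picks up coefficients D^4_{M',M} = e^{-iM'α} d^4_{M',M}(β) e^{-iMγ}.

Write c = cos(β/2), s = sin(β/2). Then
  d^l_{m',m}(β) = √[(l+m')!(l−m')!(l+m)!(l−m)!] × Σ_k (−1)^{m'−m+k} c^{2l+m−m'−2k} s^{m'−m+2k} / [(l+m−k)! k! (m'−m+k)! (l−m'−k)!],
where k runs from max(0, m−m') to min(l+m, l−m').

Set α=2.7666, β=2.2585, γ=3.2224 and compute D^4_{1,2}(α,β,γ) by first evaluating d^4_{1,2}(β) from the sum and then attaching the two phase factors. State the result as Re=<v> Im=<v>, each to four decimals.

Re=-0.4429 Im=-0.0960

D^4_{1,2}(2.7666,2.2585,3.2224) = e^{-i·1·2.7666}·d^4_{1,2}(2.2585)·e^{-i·2·3.2224}. Compute d first:
c=cos(2.2585/2)=0.427338, s=sin(2.2585/2)=0.904092; N=√[120·6·720·2]=1018.233765
The bounds max(0,m−m')=1 and min(l+m,l−m')=3 give 3 terms
  k=1: (−1)^0·1018.2338/(240)·0.4273^7·0.9041^1 = +0.009983
  k=2: (−1)^1·1018.2338/(48)·0.4273^5·0.9041^3 = -0.223409
  k=3: (−1)^2·1018.2338/(72)·0.4273^3·0.9041^5 = +0.666642
d^4_{1,2}(2.2585) = +0.009983 -0.223409 +0.666642 = +0.453215
D = (-0.930510-0.366266i)·(+0.453215)·(+0.986969-0.160912i) = -0.442937-0.095974i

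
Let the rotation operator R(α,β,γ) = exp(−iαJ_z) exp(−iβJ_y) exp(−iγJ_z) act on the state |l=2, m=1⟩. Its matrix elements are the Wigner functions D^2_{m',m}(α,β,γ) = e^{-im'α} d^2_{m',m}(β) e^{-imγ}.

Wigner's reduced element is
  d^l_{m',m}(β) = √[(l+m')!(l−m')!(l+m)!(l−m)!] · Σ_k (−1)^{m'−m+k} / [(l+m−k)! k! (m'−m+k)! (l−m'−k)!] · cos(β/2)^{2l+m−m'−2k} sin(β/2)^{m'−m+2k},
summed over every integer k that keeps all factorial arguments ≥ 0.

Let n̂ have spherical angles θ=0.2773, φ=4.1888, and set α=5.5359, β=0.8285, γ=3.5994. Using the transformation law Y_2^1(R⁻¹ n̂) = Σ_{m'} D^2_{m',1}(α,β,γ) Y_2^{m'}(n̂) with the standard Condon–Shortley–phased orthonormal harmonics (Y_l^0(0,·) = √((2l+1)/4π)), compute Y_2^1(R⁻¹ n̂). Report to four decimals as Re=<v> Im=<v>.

Need the full column D^2_{m',1} for m'=−2..2 at α=5.5359, β=0.8285, γ=3.5994.
cos(β/2)=0.915418, sin(β/2)=0.402503
d^2_{-2,1}: single k=3 term ⇒ +0.119387;  D = +0.044459+0.110801i
d^2_{-1,1}: k∈[2..3] ⇒ +0.407286 -0.026247 = +0.381039;  D = -0.136262+0.355842i
d^2_{0,1}: k∈[1..2] ⇒ +0.756318 -0.146219 = +0.610099;  D = -0.547273+0.269653i
d^2_{1,1}: k∈[0..1] ⇒ +0.702229 -0.407286 = +0.294942;  D = -0.282671-0.084192i
d^2_{2,1}: single k=0 term ⇒ -0.617531;  D = +0.314329+0.531547i
Y_2^{m'}(θ=0.2773,φ=4.1888) and Σ D·Y over m':
  (+0.0445+0.1108i)·(-0.0145-0.0251i)  (-0.1363+0.3558i)·(-0.1017+0.1762i)  (-0.5473+0.2697i)·(+0.5599+0.0000i)  (-0.2827-0.0842i)·(+0.1017+0.1762i)  (+0.3143+0.5315i)·(-0.0145+0.0251i)
Y_2^1(R⁻¹ n̂) = -0.384890+0.029885i

Re=-0.3849 Im=0.0299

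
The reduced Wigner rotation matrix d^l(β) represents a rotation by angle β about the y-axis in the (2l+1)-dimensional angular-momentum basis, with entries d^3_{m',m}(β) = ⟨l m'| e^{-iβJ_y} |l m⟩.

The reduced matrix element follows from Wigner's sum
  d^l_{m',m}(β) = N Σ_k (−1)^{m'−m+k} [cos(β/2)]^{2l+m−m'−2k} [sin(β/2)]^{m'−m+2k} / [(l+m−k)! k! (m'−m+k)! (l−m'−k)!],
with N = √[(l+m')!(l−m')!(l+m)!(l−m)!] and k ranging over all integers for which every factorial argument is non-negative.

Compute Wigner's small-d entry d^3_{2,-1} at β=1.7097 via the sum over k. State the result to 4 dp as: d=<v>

d^3_{2,-1}(β=1.7097) via Wigner's sum:
With c≡cos(β/2)=0.656332 and s≡sin(β/2)=0.754472, N=[120·1·2·24]^{1/2}=75.894664
k∈{0,1} keeps every argument non-negative
  k=0: (−1)^3·75.8947/(12)·0.6563^3·0.7545^3 = -0.767945
  k=1: (−1)^4·75.8947/(24)·0.6563^1·0.7545^5 = +0.507388
d^3_{2,-1}(1.7097) = -0.767945 +0.507388 = -0.260557

d=-0.2606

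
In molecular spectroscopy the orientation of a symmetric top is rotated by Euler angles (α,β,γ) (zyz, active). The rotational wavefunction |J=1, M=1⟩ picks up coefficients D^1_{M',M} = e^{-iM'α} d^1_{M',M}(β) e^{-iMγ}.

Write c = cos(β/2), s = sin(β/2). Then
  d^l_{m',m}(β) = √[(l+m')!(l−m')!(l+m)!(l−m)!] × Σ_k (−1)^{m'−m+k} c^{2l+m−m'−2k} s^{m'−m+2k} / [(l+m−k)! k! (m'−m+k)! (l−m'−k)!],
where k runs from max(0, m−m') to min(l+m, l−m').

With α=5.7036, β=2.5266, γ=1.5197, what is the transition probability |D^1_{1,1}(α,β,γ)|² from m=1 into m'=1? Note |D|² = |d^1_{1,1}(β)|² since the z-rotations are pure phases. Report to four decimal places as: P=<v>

P=0.0084

First d^1_{1,1}(β=2.5266), then the phase factors e^{-i(1)α} and e^{-i(1)γ}:
Half-angle: c=0.302673, s=0.953094. N=√(2·1·2·1)=2.000000
The bounds max(0,m−m')=0 and min(l+m,l−m')=0 give 1 term
  k=0: (−1)^0·2.0000/(2)·0.3027^2·0.9531^0 = +0.091611
d^1_{1,1}(2.5266) = +0.091611
|D^1_{1,1}|² = |d^1_{1,1}(β)|² = (+0.091611)² = 0.008393 (the z-rotation phases have unit modulus)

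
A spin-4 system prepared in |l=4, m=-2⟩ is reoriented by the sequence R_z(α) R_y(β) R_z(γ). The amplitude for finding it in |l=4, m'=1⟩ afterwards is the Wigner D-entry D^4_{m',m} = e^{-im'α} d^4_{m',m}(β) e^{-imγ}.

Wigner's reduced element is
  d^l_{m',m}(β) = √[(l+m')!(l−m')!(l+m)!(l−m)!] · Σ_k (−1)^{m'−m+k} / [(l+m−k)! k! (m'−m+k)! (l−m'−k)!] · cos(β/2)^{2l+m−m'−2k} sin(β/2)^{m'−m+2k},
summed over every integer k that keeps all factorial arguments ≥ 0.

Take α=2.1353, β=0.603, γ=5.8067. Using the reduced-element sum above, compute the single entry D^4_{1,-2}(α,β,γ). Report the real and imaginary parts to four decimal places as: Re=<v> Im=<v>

Re=0.2518 Im=0.0134

Split into d^4_{1,-2}(β=0.603) × two z-phases.
With c≡cos(β/2)=0.954892 and s≡sin(β/2)=0.296953, N=[120·6·2·720]^{1/2}=1018.233765
The bounds max(0,m−m')=0 and min(l+m,l−m')=2 give 3 terms
  k=0: (−1)^3·1018.2338/(72)·0.9549^5·0.2970^3 = -0.294001
  k=1: (−1)^4·1018.2338/(48)·0.9549^3·0.2970^5 = +0.042649
  k=2: (−1)^5·1018.2338/(240)·0.9549^1·0.2970^7 = -0.000825
d^4_{1,-2}(0.603) = -0.294001 +0.042649 -0.000825 = -0.252177
Phases: e^{-i·(1)·2.1353}=-0.534997-0.844854i, e^{-i·(-2)·5.8067}=+0.579264-0.815140i ⇒ D=+0.251819+0.013440i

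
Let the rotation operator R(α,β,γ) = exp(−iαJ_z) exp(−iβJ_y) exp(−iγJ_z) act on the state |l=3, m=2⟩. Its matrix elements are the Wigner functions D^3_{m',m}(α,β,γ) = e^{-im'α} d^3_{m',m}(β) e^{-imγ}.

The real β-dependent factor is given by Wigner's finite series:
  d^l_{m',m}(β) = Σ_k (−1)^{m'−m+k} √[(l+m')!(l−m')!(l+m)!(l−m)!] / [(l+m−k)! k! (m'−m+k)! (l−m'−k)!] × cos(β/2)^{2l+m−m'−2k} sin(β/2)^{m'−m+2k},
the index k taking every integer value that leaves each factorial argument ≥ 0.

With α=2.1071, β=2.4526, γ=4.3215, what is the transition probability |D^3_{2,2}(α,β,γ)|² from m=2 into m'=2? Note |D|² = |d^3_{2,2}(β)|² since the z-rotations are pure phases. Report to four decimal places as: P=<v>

Split into d^3_{2,2}(β=2.4526) × two z-phases.
Half-angle: c=0.337723, s=0.941246. N=√(120·1·120·1)=120.000000
k∈{0,1} keeps every argument non-negative
  k=0: (−1)^0·120.0000/(120)·0.3377^6·0.9412^0 = +0.001484
  k=1: (−1)^1·120.0000/(24)·0.3377^4·0.9412^2 = -0.057626
d^3_{2,2}(2.4526) = +0.001484 -0.057626 = -0.056142
|D^3_{2,2}|² = |d^3_{2,2}(β)|² = (-0.056142)² = 0.003152 (the z-rotation phases have unit modulus)

P=0.0032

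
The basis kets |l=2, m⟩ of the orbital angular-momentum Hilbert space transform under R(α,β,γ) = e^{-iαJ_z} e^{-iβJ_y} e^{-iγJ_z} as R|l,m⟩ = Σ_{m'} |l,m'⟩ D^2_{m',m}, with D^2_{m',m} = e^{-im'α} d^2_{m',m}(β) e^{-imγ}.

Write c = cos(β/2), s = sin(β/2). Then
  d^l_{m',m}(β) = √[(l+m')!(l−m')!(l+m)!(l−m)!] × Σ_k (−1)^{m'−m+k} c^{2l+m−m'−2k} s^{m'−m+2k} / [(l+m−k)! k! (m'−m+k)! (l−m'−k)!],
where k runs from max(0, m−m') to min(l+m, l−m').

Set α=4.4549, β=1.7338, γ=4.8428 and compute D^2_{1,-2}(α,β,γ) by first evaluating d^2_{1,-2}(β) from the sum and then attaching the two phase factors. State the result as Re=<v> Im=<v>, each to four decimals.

Re=-0.2841 Im=0.4981

First d^2_{1,-2}(β=1.7338), then the phase factors e^{-i(1)α} and e^{-i(-2)γ}:
c=cos(1.7338/2)=0.647193, s=sin(1.7338/2)=0.762326; N=√[6·1·1·24]=12.000000
The bounds max(0,m−m')=0 and min(l+m,l−m')=0 give 1 term
  k=0: (−1)^3·12.0000/(6)·0.6472^1·0.7623^3 = -0.573438
d^2_{1,-2}(1.7338) = -0.573438
Phases: e^{-i·(1)·4.4549}=-0.254653+0.967032i, e^{-i·(-2)·4.8428}=-0.966178-0.257875i ⇒ D=-0.284089+0.498121i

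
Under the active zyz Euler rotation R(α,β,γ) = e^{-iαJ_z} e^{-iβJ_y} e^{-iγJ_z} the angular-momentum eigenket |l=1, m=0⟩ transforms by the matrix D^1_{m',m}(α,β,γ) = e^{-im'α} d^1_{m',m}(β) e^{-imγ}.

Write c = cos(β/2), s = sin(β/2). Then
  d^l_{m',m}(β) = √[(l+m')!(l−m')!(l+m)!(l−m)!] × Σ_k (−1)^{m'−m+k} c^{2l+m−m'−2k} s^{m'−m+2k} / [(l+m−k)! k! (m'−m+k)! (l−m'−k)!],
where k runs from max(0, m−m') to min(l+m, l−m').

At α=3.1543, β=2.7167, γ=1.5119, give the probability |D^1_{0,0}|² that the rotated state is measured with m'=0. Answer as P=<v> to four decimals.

First d^1_{0,0}(β=2.7167), then the phase factors e^{-i(0)α} and e^{-i(0)γ}:
c=cos(2.7167/2)=0.210852, s=sin(2.7167/2)=0.977518; N=√[1·1·1·1]=1.000000
k: max(0,(0)−(0))=0 … min(1+(0),1−(0))=1
  k=0: (−1)^0·1.0000/(1)·0.2109^2·0.9775^0 = +0.044459
  k=1: (−1)^1·1.0000/(1)·0.2109^0·0.9775^2 = -0.955541
d^1_{0,0}(2.7167) = +0.044459 -0.955541 = -0.911083
|D^1_{0,0}|² = |d^1_{0,0}(β)|² = (-0.911083)² = 0.830072 (the z-rotation phases have unit modulus)

P=0.8301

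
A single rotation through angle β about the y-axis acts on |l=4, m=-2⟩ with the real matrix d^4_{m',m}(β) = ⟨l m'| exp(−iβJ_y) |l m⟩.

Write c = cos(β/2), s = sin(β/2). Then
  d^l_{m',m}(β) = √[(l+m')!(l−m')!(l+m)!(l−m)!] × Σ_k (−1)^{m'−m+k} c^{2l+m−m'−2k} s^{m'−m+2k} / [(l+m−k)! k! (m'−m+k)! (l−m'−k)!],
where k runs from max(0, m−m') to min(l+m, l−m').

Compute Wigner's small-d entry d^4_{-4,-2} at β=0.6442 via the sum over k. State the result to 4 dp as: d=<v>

d^4_{-4,-2}(β=0.6442) via Wigner's sum:
Half-angle: c=0.948573, s=0.316559. N=√(1·40320·2·720)=7619.763776
The bounds max(0,m−m')=2 and min(l+m,l−m')=2 give 1 term
  k=2: (−1)^0·7619.7638/(1440)·0.9486^6·0.3166^2 = +0.386289
d^4_{-4,-2}(0.6442) = +0.386289

d=0.3863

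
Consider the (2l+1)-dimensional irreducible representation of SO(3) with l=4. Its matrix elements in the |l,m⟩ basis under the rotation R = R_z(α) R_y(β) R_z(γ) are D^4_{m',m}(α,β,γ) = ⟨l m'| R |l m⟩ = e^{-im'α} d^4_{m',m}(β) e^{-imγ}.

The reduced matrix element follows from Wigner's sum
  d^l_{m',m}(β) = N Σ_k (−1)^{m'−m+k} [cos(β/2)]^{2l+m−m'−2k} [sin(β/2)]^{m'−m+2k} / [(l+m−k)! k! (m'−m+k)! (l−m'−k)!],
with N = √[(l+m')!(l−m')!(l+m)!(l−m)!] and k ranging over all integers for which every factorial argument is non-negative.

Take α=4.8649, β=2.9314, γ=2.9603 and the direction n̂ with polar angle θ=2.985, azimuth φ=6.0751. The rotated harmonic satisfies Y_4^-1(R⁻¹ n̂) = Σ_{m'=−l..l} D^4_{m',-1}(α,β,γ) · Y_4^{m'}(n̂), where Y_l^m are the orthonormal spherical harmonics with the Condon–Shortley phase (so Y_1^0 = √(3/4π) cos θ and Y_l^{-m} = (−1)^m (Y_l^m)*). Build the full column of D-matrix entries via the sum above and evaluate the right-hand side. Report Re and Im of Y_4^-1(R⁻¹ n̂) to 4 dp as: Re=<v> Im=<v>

Need the full column D^4_{m',-1} for m'=−4..4 at α=4.8649, β=2.9314, γ=2.9603.
cos(β/2)=0.104903, sin(β/2)=0.994482
d^4_{-4,-1}: single k=3 term ⇒ +0.000094;  D = -0.000085-0.000039i
d^4_{-3,-1}: k∈[2..3] ⇒ +0.000010 -0.001567 = -0.001557;  D = -0.000425+0.001497i
d^4_{-2,-1}: k∈[1..3] ⇒ +0.000001 -0.000265 +0.015880 = +0.015616;  D = +0.015497+0.001927i
d^4_{-1,-1}: k∈[0..3] ⇒ +0.000000 -0.000020 +0.003554 -0.106453 = -0.102919;  D = -0.002962-0.102877i
d^4_{0,-1}: k∈[0..3] ⇒ -0.000001 +0.000335 -0.030131 +0.451318 = +0.421522;  D = -0.414613+0.076001i
d^4_{1,-1}: k∈[0..3] ⇒ +0.000013 -0.003554 +0.159680 -0.956703 = -0.800563;  D = +0.262296+0.756375i
d^4_{2,-1}: k∈[0..2] ⇒ -0.000177 +0.023821 -0.428158 = -0.404514;  D = -0.357615+0.189058i
d^4_{3,-1}: k∈[0..1] ⇒ +0.001567 -0.084495 = -0.082928;  D = -0.049446-0.066574i
d^4_{4,-1}: single k=0 term ⇒ -0.008403;  D = +0.005907-0.005977i
Y_4^{m'}(θ=2.985,φ=6.0751) and Σ D·Y over m':
  (-0.0001-0.0000i)·(+0.0002+0.0002i)  (-0.0004+0.0015i)·(-0.0038-0.0027i)  (+0.0155+0.0019i)·(+0.0434+0.0192i)  (-0.0030-0.1029i)·(-0.2731-0.0577i)  (-0.4146+0.0760i)·(+0.7456+0.0000i)  (+0.2623+0.7564i)·(+0.2731-0.0577i)  (-0.3576+0.1891i)·(+0.0434-0.0192i)  (-0.0494-0.0666i)·(+0.0038-0.0027i)  (+0.0059-0.0060i)·(+0.0002-0.0002i)
Y_4^-1(R⁻¹ n̂) = -0.210622+0.291670i

Re=-0.2106 Im=0.2917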